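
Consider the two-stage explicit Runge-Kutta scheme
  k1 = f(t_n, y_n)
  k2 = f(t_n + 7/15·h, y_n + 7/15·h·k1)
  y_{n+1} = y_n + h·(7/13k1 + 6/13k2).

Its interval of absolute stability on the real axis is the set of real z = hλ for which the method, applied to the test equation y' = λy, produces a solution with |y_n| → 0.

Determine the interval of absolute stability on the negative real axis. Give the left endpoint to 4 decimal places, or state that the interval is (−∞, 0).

Test eqn y'=λy, z=hλ:
  k1=λy_n ⇒ h·k1=z·y_n;  k2=λ(1+7/15z)y_n ⇒ h·k2=z(1+7/15z)y_n
  y_{n+1}/y_n = 1 + 7/13z + 6/13z(1+7/15z) = 1 + z + 14/65z²
  Hence R(z) = 1 + z + 14/65z².

Solve |R(x)|<1 on ℝ⁻.
x=-1.3: |R|=0.0640
R=1: x+14/65x²=0 ⇒ x=−65/14=-4.6429; min R=1−1/(4·14/65)=-0.1607>−1
Confirm numerically:
  x=-3.755: |R|=0.28193 <1
  x=-2.166: |R|=0.15551 <1
  x=-2.085: |R|=0.14867 <1
  x=-5.163: |R|=1.57841 >1
  x=-4.915: |R|=1.28809 >1
  x=-4.746: |R|=1.10543 >1
Interval (-4.6429, 0).

z∈(-4.6429,0).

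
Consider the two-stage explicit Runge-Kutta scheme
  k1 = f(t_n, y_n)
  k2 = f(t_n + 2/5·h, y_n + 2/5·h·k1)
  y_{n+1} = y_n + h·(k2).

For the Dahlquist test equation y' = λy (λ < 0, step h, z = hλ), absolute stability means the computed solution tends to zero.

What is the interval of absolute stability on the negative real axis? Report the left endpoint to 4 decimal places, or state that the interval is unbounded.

Set f=λy, z=hλ:
  k1=λy_n ⇒ h·k1=z·y_n;  k2=λ(1+2/5z)y_n ⇒ h·k2=z(1+2/5z)y_n
  y_{n+1}/y_n = 1 + z(1+2/5z) = 1 + z + 2/5z²
  so R(z) = 1 + z + 2/5z².

Boundary: |R(x)|=1, x<0.
x=-0.71: |R|=0.4916
R=1: x+2/5x²=0 ⇒ x=−5/2=-2.5000; min R=1−1/(4·2/5)=0.3750>−1
Confirm numerically:
  x=-2.197: |R|=0.73372 <1
  x=-1.911: |R|=0.54977 <1
  x=-1.783: |R|=0.48864 <1
  x=-1.373: |R|=0.38105 <1
  x=-3.080: |R|=1.71456 >1
  x=-2.824: |R|=1.36599 >1
  x=-2.591: |R|=1.09431 >1
Stable set (-2.5000, 0).

(-2.5000, 0).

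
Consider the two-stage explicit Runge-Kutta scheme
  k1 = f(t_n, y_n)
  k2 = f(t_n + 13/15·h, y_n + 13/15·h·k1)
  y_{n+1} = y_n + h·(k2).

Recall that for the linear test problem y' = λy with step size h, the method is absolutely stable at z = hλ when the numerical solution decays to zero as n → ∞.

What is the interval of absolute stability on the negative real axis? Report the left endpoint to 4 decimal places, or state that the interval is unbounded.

(-1.1538, 0).

With y'=λy (z=hλ):
  k1=λy_n ⇒ h·k1=z·y_n;  k2=λ(1+13/15z)y_n ⇒ h·k2=z(1+13/15z)y_n
  y_{n+1}/y_n = 1 + z(1+13/15z) = 1 + z + 13/15z²
  ⇒ R(z) = 1 + z + 13/15z².

Solve |R(x)|<1 on ℝ⁻.
x=-0.82: |R|=0.7627
R=1: x+13/15x²=0 ⇒ x=−15/13=-1.1538; min R=1−1/(4·13/15)=0.7115>−1
Confirm numerically:
  x=-0.921: |R|=0.81414 <1
  x=-0.901: |R|=0.80256 <1
  x=-0.488: |R|=0.71839 <1
  x=-1.669: |R|=1.74515 >1
  x=-1.639: |R|=1.68914 >1
  x=-1.427: |R|=1.33782 >1
Interval (-1.1538, 0).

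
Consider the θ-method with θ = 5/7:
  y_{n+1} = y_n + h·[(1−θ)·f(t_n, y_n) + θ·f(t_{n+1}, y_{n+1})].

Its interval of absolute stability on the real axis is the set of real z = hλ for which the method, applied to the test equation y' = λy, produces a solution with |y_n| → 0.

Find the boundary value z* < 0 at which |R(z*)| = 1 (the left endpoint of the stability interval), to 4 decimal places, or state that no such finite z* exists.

With y'=λy (z=hλ):
  y_{n+1} = y_n + z·[2/7·y_n + 5/7·y_{n+1}] ⇒ (1 − 5/7z)y_{n+1} = (1 + 2/7z)y_n
  ⇒ R(z) = (1 + 2/7z)/(1 − 5/7z).

Boundary: |R(x)|=1, x<0.
x=-1.11: |R|=0.3809
x=-2: |R|=0.1765
x=-10: |R|=0.2281
x=-100: |R|=0.3807
θ=5/7≥1/2 ⇒ |1+2/7x|<|1−5/7x| ∀x<0 ⇒ unbounded interval.

interval (−∞, 0).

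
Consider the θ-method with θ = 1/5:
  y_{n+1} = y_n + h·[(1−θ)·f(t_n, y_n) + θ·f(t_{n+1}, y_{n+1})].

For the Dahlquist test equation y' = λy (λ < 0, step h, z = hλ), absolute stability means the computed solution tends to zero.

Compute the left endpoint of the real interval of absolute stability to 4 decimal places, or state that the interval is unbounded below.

left endpoint -3.3333.

With y'=λy (z=hλ):
  y_{n+1} = y_n + z·[4/5·y_n + 1/5·y_{n+1}] ⇒ (1 − 1/5z)y_{n+1} = (1 + 4/5z)y_n
  Hence R(z) = (1 + 4/5z)/(1 − 1/5z).

Need |R(x)|<1, x<0.
x=-1.47: |R|=0.1360
R=−1: 1+4/5x = −1+1/5x ⇒ -3/5x=2 ⇒ x=2/(-3/5)=-3.3333
Confirm numerically:
  x=-2.709: |R|=0.75704 <1
  x=-2.290: |R|=0.57064 <1
  x=-2.127: |R|=0.49221 <1
  x=-1.845: |R|=0.34770 <1
  x=-3.612: |R|=1.09707 >1
  x=-3.557: |R|=1.07842 >1
Interval (-3.3333, 0).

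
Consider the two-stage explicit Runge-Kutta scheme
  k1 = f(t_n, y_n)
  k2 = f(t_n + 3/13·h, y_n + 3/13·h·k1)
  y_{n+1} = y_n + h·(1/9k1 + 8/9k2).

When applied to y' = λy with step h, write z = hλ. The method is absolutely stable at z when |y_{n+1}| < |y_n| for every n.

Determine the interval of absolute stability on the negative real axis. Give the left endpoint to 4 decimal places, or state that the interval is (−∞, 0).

(-4.8750, 0).

With y'=λy (z=hλ):
  k1=λy_n ⇒ h·k1=z·y_n;  k2=λ(1+3/13z)y_n ⇒ h·k2=z(1+3/13z)y_n
  y_{n+1}/y_n = 1 + 1/9z + 8/9z(1+3/13z) = 1 + z + 8/39z²
  Hence R(z) = 1 + z + 8/39z².

Need |R(x)|<1, x<0.
x=-1.36: |R|=0.0194
R=1: x+8/39x²=0 ⇒ x=−39/8=-4.8750; min R=1−1/(4·8/39)=-0.2188>−1
Confirm numerically:
  x=-3.721: |R|=0.11917 <1
  x=-3.398: |R|=0.02951 <1
  x=-2.939: |R|=0.16716 <1
  x=-2.416: |R|=0.21866 <1
  x=-5.433: |R|=1.62187 >1
  x=-5.425: |R|=1.61205 >1
  x=-4.896: |R|=1.02109 >1
Interval (-4.8750, 0).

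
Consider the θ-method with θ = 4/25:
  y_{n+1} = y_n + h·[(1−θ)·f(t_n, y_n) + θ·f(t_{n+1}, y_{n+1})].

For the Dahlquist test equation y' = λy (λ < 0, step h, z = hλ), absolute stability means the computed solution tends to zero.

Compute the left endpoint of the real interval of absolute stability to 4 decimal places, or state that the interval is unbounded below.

z* = -2.9412.

Set f=λy, z=hλ:
  y_{n+1} = y_n + z·[21/25·y_n + 4/25·y_{n+1}] ⇒ (1 − 4/25z)y_{n+1} = (1 + 21/25z)y_n
  ⇒ R(z) = (1 + 21/25z)/(1 − 4/25z).

Need |R(x)|<1, x<0.
x=-1.29: |R|=0.0693
R=−1: 1+21/25x = −1+4/25x ⇒ -17/25x=2 ⇒ x=2/(-17/25)=-2.9412
Confirm numerically:
  x=-1.751: |R|=0.36780 <1
  x=-1.744: |R|=0.36352 <1
  x=-1.355: |R|=0.11358 <1
  x=-1.325: |R|=0.09323 <1
  x=-3.277: |R|=1.14981 >1
  x=-2.971: |R|=1.01375 >1
  x=-2.965: |R|=1.01099 >1
So |R|<1 on (-2.9412, 0).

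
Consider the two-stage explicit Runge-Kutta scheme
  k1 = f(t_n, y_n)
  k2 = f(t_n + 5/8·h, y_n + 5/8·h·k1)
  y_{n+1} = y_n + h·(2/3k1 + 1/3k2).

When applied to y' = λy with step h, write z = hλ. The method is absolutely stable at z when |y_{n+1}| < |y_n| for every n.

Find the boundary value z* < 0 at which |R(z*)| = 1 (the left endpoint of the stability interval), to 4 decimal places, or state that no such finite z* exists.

With y'=λy (z=hλ):
  k1=λy_n ⇒ h·k1=z·y_n;  k2=λ(1+5/8z)y_n ⇒ h·k2=z(1+5/8z)y_n
  y_{n+1}/y_n = 1 + 2/3z + 1/3z(1+5/8z) = 1 + z + 5/24z²
  ⇒ R(z) = 1 + z + 5/24z².

Boundary: |R(x)|=1, x<0.
x=-0.37: |R|=0.6585
R=1: x+5/24x²=0 ⇒ x=−24/5=-4.8000; min R=1−1/(4·5/24)=-0.2000>−1
Confirm numerically:
  x=-3.485: |R|=0.04526 <1
  x=-3.420: |R|=0.01675 <1
  x=-2.527: |R|=0.19664 <1
  x=-2.228: |R|=0.19384 <1
  x=-5.382: |R|=1.65257 >1
  x=-5.017: |R|=1.22681 >1
Interval (-4.8000, 0).

left endpoint -4.8000.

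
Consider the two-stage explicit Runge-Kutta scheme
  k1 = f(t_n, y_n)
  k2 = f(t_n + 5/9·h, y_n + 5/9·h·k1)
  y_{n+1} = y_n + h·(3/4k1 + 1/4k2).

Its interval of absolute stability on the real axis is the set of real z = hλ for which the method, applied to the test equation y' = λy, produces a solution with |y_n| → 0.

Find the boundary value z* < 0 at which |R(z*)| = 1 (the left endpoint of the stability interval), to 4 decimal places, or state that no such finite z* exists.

left endpoint -7.2000.

Test eqn y'=λy, z=hλ:
  k1=λy_n ⇒ h·k1=z·y_n;  k2=λ(1+5/9z)y_n ⇒ h·k2=z(1+5/9z)y_n
  y_{n+1}/y_n = 1 + 3/4z + 1/4z(1+5/9z) = 1 + z + 5/36z²
  ⇒ R(z) = 1 + z + 5/36z².

Need |R(x)|<1, x<0.
x=-1.77: |R|=0.3349
R=1: x+5/36x²=0 ⇒ x=−36/5=-7.2000; min R=1−1/(4·5/36)=-0.8000>−1
Confirm numerically:
  x=-6.927: |R|=0.73735 <1
  x=-6.746: |R|=0.57463 <1
  x=-4.619: |R|=0.65578 <1
  x=-7.468: |R|=1.27798 >1
  x=-7.404: |R|=1.20978 >1
  x=-7.376: |R|=1.18030 >1
Stable set (-7.2000, 0).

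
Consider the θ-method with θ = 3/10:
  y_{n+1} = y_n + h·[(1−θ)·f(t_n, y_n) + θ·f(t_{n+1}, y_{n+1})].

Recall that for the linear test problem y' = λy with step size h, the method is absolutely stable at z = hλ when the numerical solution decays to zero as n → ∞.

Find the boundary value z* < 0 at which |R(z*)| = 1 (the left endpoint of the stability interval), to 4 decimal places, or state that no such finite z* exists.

left endpoint -5.0000.

With y'=λy (z=hλ):
  y_{n+1} = y_n + z·[7/10·y_n + 3/10·y_{n+1}] ⇒ (1 − 3/10z)y_{n+1} = (1 + 7/10z)y_n
  so R(z) = (1 + 7/10z)/(1 − 3/10z).

Find x<0 with |R(x)|<1.
x=-0.67: |R|=0.4421
R=−1: 1+7/10x = −1+3/10x ⇒ -2/5x=2 ⇒ x=2/(-2/5)=-5.0000
Confirm numerically:
  x=-4.378: |R|=0.89245 <1
  x=-2.809: |R|=0.52439 <1
  x=-2.019: |R|=0.25740 <1
  x=-5.509: |R|=1.07675 >1
  x=-5.102: |R|=1.01612 >1
So |R|<1 on (-5.0000, 0).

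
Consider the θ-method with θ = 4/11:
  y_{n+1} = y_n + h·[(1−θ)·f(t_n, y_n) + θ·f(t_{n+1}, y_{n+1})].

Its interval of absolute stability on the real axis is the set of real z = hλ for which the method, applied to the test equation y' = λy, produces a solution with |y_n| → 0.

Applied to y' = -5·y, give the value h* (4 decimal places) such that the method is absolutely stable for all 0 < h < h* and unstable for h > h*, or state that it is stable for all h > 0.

(-7.3333,0); λ=-5 ⇒ h* = (22/3)/5 = 1.4667.

Set f=λy, z=hλ:
  y_{n+1} = y_n + z·[7/11·y_n + 4/11·y_{n+1}] ⇒ (1 − 4/11z)y_{n+1} = (1 + 7/11z)y_n
  ⇒ R(z) = (1 + 7/11z)/(1 − 4/11z).

Need |R(x)|<1, x<0.
x=-0.42: |R|=0.6356
R=−1: 1+7/11x = −1+4/11x ⇒ -3/11x=2 ⇒ x=2/(-3/11)=-7.3333
Confirm numerically:
  x=-5.925: |R|=0.87824 <1
  x=-5.207: |R|=0.79958 <1
  x=-4.569: |R|=0.71673 <1
  x=-7.727: |R|=1.02818 >1
  x=-7.429: |R|=1.00705 >1
  x=-7.420: |R|=1.00639 >1
Interval (-7.3333, 0).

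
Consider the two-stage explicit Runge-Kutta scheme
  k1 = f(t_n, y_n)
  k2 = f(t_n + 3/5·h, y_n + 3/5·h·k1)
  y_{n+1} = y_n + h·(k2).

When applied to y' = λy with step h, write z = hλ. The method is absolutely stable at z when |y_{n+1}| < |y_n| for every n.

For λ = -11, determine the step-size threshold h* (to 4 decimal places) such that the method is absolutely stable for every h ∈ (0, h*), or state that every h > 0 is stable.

Test eqn y'=λy, z=hλ:
  k1=λy_n ⇒ h·k1=z·y_n;  k2=λ(1+3/5z)y_n ⇒ h·k2=z(1+3/5z)y_n
  y_{n+1}/y_n = 1 + z(1+3/5z) = 1 + z + 3/5z²
  ⇒ R(z) = 1 + z + 3/5z².

Find x<0 with |R(x)|<1.
x=-0.41: |R|=0.6909
R=1: x+3/5x²=0 ⇒ x=−5/3=-1.6667; min R=1−1/(4·3/5)=0.5833>−1
Confirm numerically:
  x=-1.480: |R|=0.83424 <1
  x=-1.084: |R|=0.62103 <1
  x=-0.809: |R|=0.58369 <1
  x=-0.742: |R|=0.58834 <1
  x=-2.007: |R|=1.40983 >1
  x=-1.834: |R|=1.18413 >1
So |R|<1 on (-1.6667, 0).

(-1.6667,0); λ=-11 ⇒ h* = (5/3)/11 = 0.1515.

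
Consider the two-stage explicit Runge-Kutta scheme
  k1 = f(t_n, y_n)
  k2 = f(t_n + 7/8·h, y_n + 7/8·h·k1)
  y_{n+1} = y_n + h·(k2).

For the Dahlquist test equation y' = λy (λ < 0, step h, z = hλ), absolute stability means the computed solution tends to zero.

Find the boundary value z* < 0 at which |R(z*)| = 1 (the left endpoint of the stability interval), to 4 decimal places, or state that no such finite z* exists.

left endpoint -1.1429.

On y'=λy, z=hλ:
  k1=λy_n ⇒ h·k1=z·y_n;  k2=λ(1+7/8z)y_n ⇒ h·k2=z(1+7/8z)y_n
  y_{n+1}/y_n = 1 + z(1+7/8z) = 1 + z + 7/8z²
  so R(z) = 1 + z + 7/8z².

Boundary: |R(x)|=1, x<0.
x=-0.58: |R|=0.7144
R=1: x+7/8x²=0 ⇒ x=−8/7=-1.1429; min R=1−1/(4·7/8)=0.7143>−1
Confirm numerically:
  x=-1.107: |R|=0.96527 <1
  x=-1.076: |R|=0.93705 <1
  x=-0.954: |R|=0.84235 <1
  x=-0.777: |R|=0.75126 <1
  x=-1.742: |R|=1.91324 >1
  x=-1.520: |R|=1.50160 >1
  x=-1.458: |R|=1.40204 >1
Interval (-1.1429, 0).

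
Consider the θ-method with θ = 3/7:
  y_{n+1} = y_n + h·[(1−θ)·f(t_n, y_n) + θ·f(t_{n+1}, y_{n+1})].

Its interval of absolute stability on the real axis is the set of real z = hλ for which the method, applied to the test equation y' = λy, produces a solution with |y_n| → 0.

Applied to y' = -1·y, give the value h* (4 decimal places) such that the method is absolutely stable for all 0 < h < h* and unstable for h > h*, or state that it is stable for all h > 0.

(-14.0000,0); λ=-1 ⇒ h* = (14)/1 = 14.0000.

With y'=λy (z=hλ):
  y_{n+1} = y_n + z·[4/7·y_n + 3/7·y_{n+1}] ⇒ (1 − 3/7z)y_{n+1} = (1 + 4/7z)y_n
  R(z) = (1 + 4/7z)/(1 − 3/7z).

Find x<0 with |R(x)|<1.
x=-1.47: |R|=0.0982
R=−1: 1+4/7x = −1+3/7x ⇒ -1/7x=2 ⇒ x=2/(-1/7)=-14.0000
Confirm numerically:
  x=-11.993: |R|=0.95330 <1
  x=-9.821: |R|=0.88539 <1
  x=-8.830: |R|=0.84563 <1
  x=-14.503: |R|=1.00996 >1
  x=-14.109: |R|=1.00221 >1
Interval (-14.0000, 0).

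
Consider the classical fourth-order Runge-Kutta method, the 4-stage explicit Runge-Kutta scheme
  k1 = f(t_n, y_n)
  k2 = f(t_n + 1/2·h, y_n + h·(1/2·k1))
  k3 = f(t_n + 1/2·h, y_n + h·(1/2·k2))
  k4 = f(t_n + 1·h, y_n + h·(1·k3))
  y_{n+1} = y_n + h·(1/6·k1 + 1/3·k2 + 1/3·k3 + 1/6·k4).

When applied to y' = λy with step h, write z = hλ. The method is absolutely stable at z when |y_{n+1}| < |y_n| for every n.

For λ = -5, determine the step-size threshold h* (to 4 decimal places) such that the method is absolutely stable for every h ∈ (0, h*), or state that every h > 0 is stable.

With y'=λy (z=hλ):
  order 4, 4-stage ⇒ R(z)=1+z+z^2/2+z^3/6+z^4/24
  (e.g. R(-0.66)=0.51779, |R|=0.51779)

Boundary: |R(x)|=1, x<0.
x=-0.66: |R|=0.5178
|R(-1.76)|=0.2800 |R(-1.4)|=0.2827 |R(-1.2)|=0.3184
Bisect:
  x_lo=-3.5646 |R|=2.9669  x_hi=-0.0995 |R|=0.9053
  mid=-1.83206 |R|=0.29070 →hi
  mid=-2.69833 |R|=0.87662 →hi
  mid=-3.13147 |R|=1.66032 →lo
  mid=-2.91490 |R|=1.21366 →lo
  mid=-2.80662 |R|=1.03263 →lo
  mid=-2.75248 |R|=0.95164 →hi
  mid=-2.77955 |R|=0.99137 →hi
  mid=-2.79308 |R|=1.01181 →lo
  ...
  [-2.78547,-2.78526] ⇒ x*=-2.7853
So |R|<1 on (-2.7853, 0).

(-2.7853,0); λ=-5 ⇒ h* = 0.5571.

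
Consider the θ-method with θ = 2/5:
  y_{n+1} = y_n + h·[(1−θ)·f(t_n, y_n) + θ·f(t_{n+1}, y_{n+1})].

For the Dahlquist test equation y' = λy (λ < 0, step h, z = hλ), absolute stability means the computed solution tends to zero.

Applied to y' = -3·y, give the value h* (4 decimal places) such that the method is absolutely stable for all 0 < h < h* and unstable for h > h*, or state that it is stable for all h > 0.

(-10.0000,0); λ=-3 ⇒ h* = (10)/3 = 3.3333.

With y'=λy (z=hλ):
  y_{n+1} = y_n + z·[3/5·y_n + 2/5·y_{n+1}] ⇒ (1 − 2/5z)y_{n+1} = (1 + 3/5z)y_n
  so R(z) = (1 + 3/5z)/(1 − 2/5z).

Boundary: |R(x)|=1, x<0.
x=-1.15: |R|=0.2123
R=−1: 1+3/5x = −1+2/5x ⇒ -1/5x=2 ⇒ x=2/(-1/5)=-10.0000
Confirm numerically:
  x=-9.203: |R|=0.96595 <1
  x=-8.950: |R|=0.95415 <1
  x=-4.411: |R|=0.59564 <1
  x=-10.378: |R|=1.01468 >1
  x=-10.156: |R|=1.00616 >1
  x=-10.034: |R|=1.00136 >1
So |R|<1 on (-10.0000, 0).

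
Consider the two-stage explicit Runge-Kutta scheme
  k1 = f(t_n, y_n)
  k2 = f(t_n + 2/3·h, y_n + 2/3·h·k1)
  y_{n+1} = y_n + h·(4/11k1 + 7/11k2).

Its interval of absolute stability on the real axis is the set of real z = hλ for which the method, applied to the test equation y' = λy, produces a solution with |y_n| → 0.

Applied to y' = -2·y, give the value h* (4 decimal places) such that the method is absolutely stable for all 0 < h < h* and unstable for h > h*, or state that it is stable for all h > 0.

(-2.3571,0); λ=-2 ⇒ h* = (33/14)/2 = 1.1786.

Test eqn y'=λy, z=hλ:
  k1=λy_n ⇒ h·k1=z·y_n;  k2=λ(1+2/3z)y_n ⇒ h·k2=z(1+2/3z)y_n
  y_{n+1}/y_n = 1 + 4/11z + 7/11z(1+2/3z) = 1 + z + 14/33z²
  R(z) = 1 + z + 14/33z².

Find x<0 with |R(x)|<1.
x=-1.07: |R|=0.4157
R=1: x+14/33x²=0 ⇒ x=−33/14=-2.3571; min R=1−1/(4·14/33)=0.4107>−1
Confirm numerically:
  x=-1.461: |R|=0.44455 <1
  x=-1.391: |R|=0.42986 <1
  x=-1.096: |R|=0.41361 <1
  x=-0.985: |R|=0.42661 <1
  x=-2.950: |R|=1.74197 >1
  x=-2.614: |R|=1.28485 >1
So |R|<1 on (-2.3571, 0).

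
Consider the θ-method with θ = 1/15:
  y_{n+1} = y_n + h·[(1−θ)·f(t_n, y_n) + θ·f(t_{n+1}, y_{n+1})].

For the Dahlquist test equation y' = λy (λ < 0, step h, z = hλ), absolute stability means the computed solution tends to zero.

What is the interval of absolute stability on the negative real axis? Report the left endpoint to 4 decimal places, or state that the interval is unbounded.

(-2.3077, 0).

Set f=λy, z=hλ:
  y_{n+1} = y_n + z·[14/15·y_n + 1/15·y_{n+1}] ⇒ (1 − 1/15z)y_{n+1} = (1 + 14/15z)y_n
  ⇒ R(z) = (1 + 14/15z)/(1 − 1/15z).

Solve |R(x)|<1 on ℝ⁻.
x=-1.27: |R|=0.1709
R=−1: 1+14/15x = −1+1/15x ⇒ -13/15x=2 ⇒ x=2/(-13/15)=-2.3077
Confirm numerically:
  x=-1.792: |R|=0.60076 <1
  x=-1.700: |R|=0.52695 <1
  x=-1.293: |R|=0.19039 <1
  x=-2.626: |R|=1.23477 >1
  x=-2.514: |R|=1.15313 >1
  x=-2.484: |R|=1.13109 >1
Interval (-2.3077, 0).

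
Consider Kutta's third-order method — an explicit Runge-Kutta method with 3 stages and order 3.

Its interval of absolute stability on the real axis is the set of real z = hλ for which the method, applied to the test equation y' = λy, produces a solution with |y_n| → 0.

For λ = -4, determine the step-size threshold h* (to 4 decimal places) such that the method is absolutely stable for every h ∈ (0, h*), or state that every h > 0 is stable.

On y'=λy, z=hλ:
  order 3, 3-stage ⇒ R(z)=1+z+z^2/2+z^3/6
  (e.g. R(-1.69)=-0.06642, |R|=0.06642)

Solve |R(x)|<1 on ℝ⁻.
x=-1.69: |R|=0.0664
|R(-2.62)|=1.1853 |R(-2.47)|=0.9311 |R(-1.83)|=0.1770
Bisect:
  x_lo=-2.9801 |R|=1.9506  x_hi=-0.1720 |R|=0.8420
  mid=-1.57603 |R|=0.01346 →hi
  mid=-2.27806 |R|=0.65363 →hi
  mid=-2.62907 |R|=1.20175 →lo
  mid=-2.45356 |R|=0.90530 →hi
  mid=-2.54131 |R|=1.04759 →lo
  mid=-2.49744 |R|=0.97501 →hi
  mid=-2.51938 |R|=1.01094 →lo
  mid=-2.50841 |R|=0.99288 →hi
  mid=-2.51389 |R|=1.00189 →lo
  ...
  [-2.51286,-2.51269] ⇒ x*=-2.5127
Stable set (-2.5127, 0).

(-2.5127,0); λ=-4 ⇒ h* = 0.6282.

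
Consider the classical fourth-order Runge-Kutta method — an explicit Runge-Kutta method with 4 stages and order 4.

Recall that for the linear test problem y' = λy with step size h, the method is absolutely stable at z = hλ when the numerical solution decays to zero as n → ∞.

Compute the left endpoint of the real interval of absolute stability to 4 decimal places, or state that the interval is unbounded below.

left endpoint -2.7853.

Set f=λy, z=hλ:
  order 4, 4-stage ⇒ R(z)=1+z+z^2/2+z^3/6+z^4/24
  (e.g. R(-0.56)=0.57163, |R|=0.57163)

Find x<0 with |R(x)|<1.
x=-0.56: |R|=0.5716
|R(-2.94)|=1.2594 |R(-2.66)|=0.8270 |R(-0.93)|=0.3996
Bisect:
  x_lo=-3.1380 |R|=1.6757  x_hi=-0.2256 |R|=0.7980
  mid=-1.68183 |R|=0.27295 →hi
  mid=-2.40992 |R|=0.56665 →hi
  mid=-2.77397 |R|=0.98306 →hi
  mid=-2.95599 |R|=1.28938 →lo
  mid=-2.86498 |R|=1.12695 →lo
  mid=-2.81948 |R|=1.05277 →lo
  mid=-2.79672 |R|=1.01737 →lo
  mid=-2.78535 |R|=1.00008 →lo
  ...
  [-2.78535,-2.78517] ⇒ x*=-2.7853
Stable set (-2.7853, 0).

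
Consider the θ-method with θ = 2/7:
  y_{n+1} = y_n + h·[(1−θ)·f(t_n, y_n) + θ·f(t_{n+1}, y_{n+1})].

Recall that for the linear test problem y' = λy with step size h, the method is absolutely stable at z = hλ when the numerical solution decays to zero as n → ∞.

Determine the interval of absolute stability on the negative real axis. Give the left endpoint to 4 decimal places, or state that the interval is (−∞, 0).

z∈(-4.6667,0).

On y'=λy, z=hλ:
  y_{n+1} = y_n + z·[5/7·y_n + 2/7·y_{n+1}] ⇒ (1 − 2/7z)y_{n+1} = (1 + 5/7z)y_n
  R(z) = (1 + 5/7z)/(1 − 2/7z).

Find x<0 with |R(x)|<1.
x=-0.59: |R|=0.4951
R=−1: 1+5/7x = −1+2/7x ⇒ -3/7x=2 ⇒ x=2/(-3/7)=-4.6667
Confirm numerically:
  x=-4.582: |R|=0.98429 <1
  x=-2.627: |R|=0.50065 <1
  x=-2.457: |R|=0.44360 <1
  x=-2.200: |R|=0.35088 <1
  x=-5.255: |R|=1.10080 >1
  x=-5.048: |R|=1.06692 >1
  x=-4.791: |R|=1.02249 >1
Stable set (-4.6667, 0).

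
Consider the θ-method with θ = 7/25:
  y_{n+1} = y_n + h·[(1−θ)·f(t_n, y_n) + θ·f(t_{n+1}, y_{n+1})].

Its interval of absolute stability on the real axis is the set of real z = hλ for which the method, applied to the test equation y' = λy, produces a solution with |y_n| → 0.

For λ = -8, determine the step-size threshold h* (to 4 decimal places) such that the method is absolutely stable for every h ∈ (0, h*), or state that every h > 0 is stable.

Set f=λy, z=hλ:
  y_{n+1} = y_n + z·[18/25·y_n + 7/25·y_{n+1}] ⇒ (1 − 7/25z)y_{n+1} = (1 + 18/25z)y_n
  Hence R(z) = (1 + 18/25z)/(1 − 7/25z).

Boundary: |R(x)|=1, x<0.
x=-1.41: |R|=0.0109
R=−1: 1+18/25x = −1+7/25x ⇒ -11/25x=2 ⇒ x=2/(-11/25)=-4.5455
Confirm numerically:
  x=-4.444: |R|=0.98011 <1
  x=-3.946: |R|=0.87469 <1
  x=-3.800: |R|=0.84109 <1
  x=-3.709: |R|=0.81946 <1
  x=-4.945: |R|=1.07372 >1
  x=-4.925: |R|=1.07020 >1
  x=-4.768: |R|=1.04194 >1
So |R|<1 on (-4.5455, 0).

(-4.5455,0); λ=-8 ⇒ h* = (50/11)/8 = 0.5682.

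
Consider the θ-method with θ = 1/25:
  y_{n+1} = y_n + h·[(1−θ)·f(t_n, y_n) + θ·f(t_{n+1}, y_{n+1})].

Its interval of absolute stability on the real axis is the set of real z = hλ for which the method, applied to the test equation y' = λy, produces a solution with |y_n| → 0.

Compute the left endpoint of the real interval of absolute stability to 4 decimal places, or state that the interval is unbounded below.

left endpoint -2.1739.

Test eqn y'=λy, z=hλ:
  y_{n+1} = y_n + z·[24/25·y_n + 1/25·y_{n+1}] ⇒ (1 − 1/25z)y_{n+1} = (1 + 24/25z)y_n
  R(z) = (1 + 24/25z)/(1 − 1/25z).

Boundary: |R(x)|=1, x<0.
x=-0.45: |R|=0.5580
R=−1: 1+24/25x = −1+1/25x ⇒ -23/25x=2 ⇒ x=2/(-23/25)=-2.1739
Confirm numerically:
  x=-1.810: |R|=0.68780 <1
  x=-1.628: |R|=0.52847 <1
  x=-1.289: |R|=0.22580 <1
  x=-0.892: |R|=0.13873 <1
  x=-2.713: |R|=1.44741 >1
  x=-2.633: |R|=1.38212 >1
  x=-2.306: |R|=1.11126 >1
So |R|<1 on (-2.1739, 0).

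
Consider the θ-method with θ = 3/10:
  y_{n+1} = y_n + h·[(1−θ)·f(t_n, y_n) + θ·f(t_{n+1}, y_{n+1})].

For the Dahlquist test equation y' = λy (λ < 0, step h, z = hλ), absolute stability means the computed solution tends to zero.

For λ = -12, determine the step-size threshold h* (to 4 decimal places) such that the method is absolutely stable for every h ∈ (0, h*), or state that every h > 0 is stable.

Test eqn y'=λy, z=hλ:
  y_{n+1} = y_n + z·[7/10·y_n + 3/10·y_{n+1}] ⇒ (1 − 3/10z)y_{n+1} = (1 + 7/10z)y_n
  ⇒ R(z) = (1 + 7/10z)/(1 − 3/10z).

Need |R(x)|<1, x<0.
x=-0.82: |R|=0.3419
R=−1: 1+7/10x = −1+3/10x ⇒ -2/5x=2 ⇒ x=2/(-2/5)=-5.0000
Confirm numerically:
  x=-4.525: |R|=0.91941 <1
  x=-3.874: |R|=0.79169 <1
  x=-2.717: |R|=0.49689 <1
  x=-5.507: |R|=1.07647 >1
  x=-5.420: |R|=1.06398 >1
  x=-5.417: |R|=1.06354 >1
Interval (-5.0000, 0).

(-5.0000,0); λ=-12 ⇒ h* = (5)/12 = 0.4167.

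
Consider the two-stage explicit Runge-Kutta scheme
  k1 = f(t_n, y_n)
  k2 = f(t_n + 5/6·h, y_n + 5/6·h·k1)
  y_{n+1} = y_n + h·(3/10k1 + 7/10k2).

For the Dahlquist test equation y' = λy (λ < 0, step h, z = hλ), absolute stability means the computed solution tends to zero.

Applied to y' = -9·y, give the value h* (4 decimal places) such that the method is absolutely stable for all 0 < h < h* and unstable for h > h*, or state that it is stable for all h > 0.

With y'=λy (z=hλ):
  k1=λy_n ⇒ h·k1=z·y_n;  k2=λ(1+5/6z)y_n ⇒ h·k2=z(1+5/6z)y_n
  y_{n+1}/y_n = 1 + 3/10z + 7/10z(1+5/6z) = 1 + z + 7/12z²
  so R(z) = 1 + z + 7/12z².

Need |R(x)|<1, x<0.
x=-0.62: |R|=0.6042
R=1: x+7/12x²=0 ⇒ x=−12/7=-1.7143; min R=1−1/(4·7/12)=0.5714>−1
Confirm numerically:
  x=-1.588: |R|=0.88302 <1
  x=-1.517: |R|=0.82542 <1
  x=-1.224: |R|=0.64994 <1
  x=-0.705: |R|=0.58493 <1
  x=-1.947: |R|=1.26431 >1
  x=-1.882: |R|=1.18412 >1
Stable set (-1.7143, 0).

(-1.7143,0); λ=-9 ⇒ h* = (12/7)/9 = 0.1905.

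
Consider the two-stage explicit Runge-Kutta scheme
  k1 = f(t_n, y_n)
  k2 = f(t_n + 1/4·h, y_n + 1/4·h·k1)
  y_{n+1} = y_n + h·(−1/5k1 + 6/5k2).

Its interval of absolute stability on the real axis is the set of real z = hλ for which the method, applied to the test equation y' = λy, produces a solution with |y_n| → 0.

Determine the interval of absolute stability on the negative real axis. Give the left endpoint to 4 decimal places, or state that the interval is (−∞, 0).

(-3.3333, 0).

On y'=λy, z=hλ:
  k1=λy_n ⇒ h·k1=z·y_n;  k2=λ(1+1/4z)y_n ⇒ h·k2=z(1+1/4z)y_n
  y_{n+1}/y_n = 1 − 1/5z + 6/5z(1+1/4z) = 1 + z + 3/10z²
  Hence R(z) = 1 + z + 3/10z².

Find x<0 with |R(x)|<1.
x=-1.03: |R|=0.2883
R=1: x+3/10x²=0 ⇒ x=−10/3=-3.3333; min R=1−1/(4·3/10)=0.1667>−1
Confirm numerically:
  x=-2.850: |R|=0.58675 <1
  x=-2.489: |R|=0.36954 <1
  x=-1.711: |R|=0.16726 <1
  x=-3.653: |R|=1.35032 >1
  x=-3.382: |R|=1.04938 >1
So |R|<1 on (-3.3333, 0).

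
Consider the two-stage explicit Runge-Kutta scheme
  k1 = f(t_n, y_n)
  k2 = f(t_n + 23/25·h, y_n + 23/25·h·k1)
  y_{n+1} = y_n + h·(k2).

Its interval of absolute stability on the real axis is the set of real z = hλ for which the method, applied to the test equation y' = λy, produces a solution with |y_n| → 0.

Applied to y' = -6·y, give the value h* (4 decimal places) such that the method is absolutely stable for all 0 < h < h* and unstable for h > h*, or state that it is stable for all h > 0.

(-1.0870,0); λ=-6 ⇒ h* = (25/23)/6 = 0.1812.

Set f=λy, z=hλ:
  k1=λy_n ⇒ h·k1=z·y_n;  k2=λ(1+23/25z)y_n ⇒ h·k2=z(1+23/25z)y_n
  y_{n+1}/y_n = 1 + z(1+23/25z) = 1 + z + 23/25z²
  ⇒ R(z) = 1 + z + 23/25z².

Need |R(x)|<1, x<0.
x=-1.11: |R|=1.0235
R=1: x+23/25x²=0 ⇒ x=−25/23=-1.0870; min R=1−1/(4·23/25)=0.7283>−1
Confirm numerically:
  x=-0.736: |R|=0.76236 <1
  x=-0.626: |R|=0.73453 <1
  x=-0.613: |R|=0.73271 <1
  x=-1.639: |R|=1.83242 >1
  x=-1.439: |R|=1.46606 >1
  x=-1.345: |R|=1.31930 >1
Stable set (-1.0870, 0).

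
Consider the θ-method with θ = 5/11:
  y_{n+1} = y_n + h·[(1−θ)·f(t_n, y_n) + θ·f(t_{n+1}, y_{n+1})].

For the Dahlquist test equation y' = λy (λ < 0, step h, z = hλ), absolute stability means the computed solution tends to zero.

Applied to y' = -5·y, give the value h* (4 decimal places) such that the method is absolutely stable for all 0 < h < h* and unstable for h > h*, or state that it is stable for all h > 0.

With y'=λy (z=hλ):
  y_{n+1} = y_n + z·[6/11·y_n + 5/11·y_{n+1}] ⇒ (1 − 5/11z)y_{n+1} = (1 + 6/11z)y_n
  R(z) = (1 + 6/11z)/(1 − 5/11z).

Need |R(x)|<1, x<0.
x=-0.63: |R|=0.5102
R=−1: 1+6/11x = −1+5/11x ⇒ -1/11x=2 ⇒ x=2/(-1/11)=-22.0000
Confirm numerically:
  x=-21.841: |R|=0.99868 <1
  x=-16.995: |R|=0.94785 <1
  x=-15.243: |R|=0.92252 <1
  x=-10.321: |R|=0.81345 <1
  x=-22.368: |R|=1.00300 >1
  x=-22.055: |R|=1.00045 >1
Stable set (-22.0000, 0).

(-22.0000,0); λ=-5 ⇒ h* = (22)/5 = 4.4000.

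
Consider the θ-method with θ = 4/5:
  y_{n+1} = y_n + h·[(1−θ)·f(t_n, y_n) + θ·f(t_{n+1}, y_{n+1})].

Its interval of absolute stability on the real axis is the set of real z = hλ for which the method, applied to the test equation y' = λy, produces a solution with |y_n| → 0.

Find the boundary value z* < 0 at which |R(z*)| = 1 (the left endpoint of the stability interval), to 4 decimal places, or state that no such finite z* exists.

unbounded; (−∞, 0).

With y'=λy (z=hλ):
  y_{n+1} = y_n + z·[1/5·y_n + 4/5·y_{n+1}] ⇒ (1 − 4/5z)y_{n+1} = (1 + 1/5z)y_n
  R(z) = (1 + 1/5z)/(1 − 4/5z).

Need |R(x)|<1, x<0.
x=-1.12: |R|=0.4093
x=-2: |R|=0.2308
x=-10: |R|=0.1111
x=-100: |R|=0.2346
θ=4/5≥1/2 ⇒ |1+1/5x|<|1−4/5x| ∀x<0 ⇒ interval (−∞,0).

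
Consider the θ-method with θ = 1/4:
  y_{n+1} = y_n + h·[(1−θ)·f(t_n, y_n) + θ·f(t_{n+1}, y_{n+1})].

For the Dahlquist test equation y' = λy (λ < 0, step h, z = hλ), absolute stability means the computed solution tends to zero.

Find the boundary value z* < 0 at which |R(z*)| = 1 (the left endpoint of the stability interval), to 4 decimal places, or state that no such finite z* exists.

Test eqn y'=λy, z=hλ:
  y_{n+1} = y_n + z·[3/4·y_n + 1/4·y_{n+1}] ⇒ (1 − 1/4z)y_{n+1} = (1 + 3/4z)y_n
  R(z) = (1 + 3/4z)/(1 − 1/4z).

Boundary: |R(x)|=1, x<0.
x=-0.96: |R|=0.2258
R=−1: 1+3/4x = −1+1/4x ⇒ -1/2x=2 ⇒ x=2/(-1/2)=-4.0000
Confirm numerically:
  x=-3.662: |R|=0.91177 <1
  x=-3.403: |R|=0.83871 <1
  x=-1.627: |R|=0.15657 <1
  x=-4.121: |R|=1.02980 >1
  x=-4.109: |R|=1.02688 >1
Stable set (-4.0000, 0).

z* = -4.0000.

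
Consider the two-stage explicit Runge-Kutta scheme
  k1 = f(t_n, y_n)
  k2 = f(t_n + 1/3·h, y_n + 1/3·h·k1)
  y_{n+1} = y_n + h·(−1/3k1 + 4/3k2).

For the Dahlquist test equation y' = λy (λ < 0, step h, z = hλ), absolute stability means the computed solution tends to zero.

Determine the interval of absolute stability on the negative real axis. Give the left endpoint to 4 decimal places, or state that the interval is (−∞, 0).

Test eqn y'=λy, z=hλ:
  k1=λy_n ⇒ h·k1=z·y_n;  k2=λ(1+1/3z)y_n ⇒ h·k2=z(1+1/3z)y_n
  y_{n+1}/y_n = 1 − 1/3z + 4/3z(1+1/3z) = 1 + z + 4/9z²
  Hence R(z) = 1 + z + 4/9z².

Find x<0 with |R(x)|<1.
x=-0.49: |R|=0.6167
R=1: x+4/9x²=0 ⇒ x=−9/4=-2.2500; min R=1−1/(4·4/9)=0.4375>−1
Confirm numerically:
  x=-1.765: |R|=0.61954 <1
  x=-1.737: |R|=0.60396 <1
  x=-1.192: |R|=0.43950 <1
  x=-1.114: |R|=0.43755 <1
  x=-2.842: |R|=1.74776 >1
  x=-2.695: |R|=1.53301 >1
  x=-2.534: |R|=1.31985 >1
So |R|<1 on (-2.2500, 0).

z∈(-2.2500,0).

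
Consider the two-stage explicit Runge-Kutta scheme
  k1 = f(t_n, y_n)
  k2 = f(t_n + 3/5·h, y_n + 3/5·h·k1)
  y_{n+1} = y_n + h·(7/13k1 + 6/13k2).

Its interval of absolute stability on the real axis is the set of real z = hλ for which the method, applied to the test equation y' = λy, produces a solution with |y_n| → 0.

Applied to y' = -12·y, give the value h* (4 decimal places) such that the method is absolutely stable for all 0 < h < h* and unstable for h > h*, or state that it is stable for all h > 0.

(-3.6111,0); λ=-12 ⇒ h* = (65/18)/12 = 0.3009.

Test eqn y'=λy, z=hλ:
  k1=λy_n ⇒ h·k1=z·y_n;  k2=λ(1+3/5z)y_n ⇒ h·k2=z(1+3/5z)y_n
  y_{n+1}/y_n = 1 + 7/13z + 6/13z(1+3/5z) = 1 + z + 18/65z²
  Hence R(z) = 1 + z + 18/65z².

Need |R(x)|<1, x<0.
x=-1.13: |R|=0.2236
R=1: x+18/65x²=0 ⇒ x=−65/18=-3.6111; min R=1−1/(4·18/65)=0.0972>−1
Confirm numerically:
  x=-3.272: |R|=0.69273 <1
  x=-2.712: |R|=0.32475 <1
  x=-1.944: |R|=0.10253 <1
  x=-1.517: |R|=0.12028 <1
  x=-4.115: |R|=1.57420 >1
  x=-3.997: |R|=1.42713 >1
Stable set (-3.6111, 0).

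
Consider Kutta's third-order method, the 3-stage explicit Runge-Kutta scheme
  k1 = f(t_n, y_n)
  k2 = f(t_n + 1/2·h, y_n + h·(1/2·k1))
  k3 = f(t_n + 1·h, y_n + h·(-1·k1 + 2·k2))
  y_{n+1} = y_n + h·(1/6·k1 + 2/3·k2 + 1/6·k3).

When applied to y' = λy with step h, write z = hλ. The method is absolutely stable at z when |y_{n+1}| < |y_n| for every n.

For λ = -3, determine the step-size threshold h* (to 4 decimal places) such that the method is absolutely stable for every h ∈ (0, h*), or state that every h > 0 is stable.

With y'=λy (z=hλ):
  order 3, 3-stage ⇒ R(z)=1+z+z^2/2+z^3/6
  (e.g. R(-1.8)=-0.15200, |R|=0.15200)

Boundary: |R(x)|=1, x<0.
x=-1.8: |R|=0.1520
|R(-2.27)|=0.6431 |R(-1.63)|=0.0233 |R(-1.14)|=0.2629
Bisect:
  x_lo=-3.3124 |R|=2.8836  x_hi=-0.2186 |R|=0.8036
  mid=-1.76549 |R|=0.12417 →hi
  mid=-2.53893 |R|=1.04358 →lo
  mid=-2.15221 |R|=0.49771 →hi
  mid=-2.34557 |R|=0.74549 →hi
  mid=-2.44225 |R|=0.88780 →hi
  mid=-2.49059 |R|=0.96395 →hi
  mid=-2.51476 |R|=1.00332 →lo
  mid=-2.50268 |R|=0.98352 →hi
  ...
  [-2.51288,-2.51269] ⇒ x*=-2.5127
Interval (-2.5127, 0).

(-2.5127,0); λ=-3 ⇒ h* = 0.8376.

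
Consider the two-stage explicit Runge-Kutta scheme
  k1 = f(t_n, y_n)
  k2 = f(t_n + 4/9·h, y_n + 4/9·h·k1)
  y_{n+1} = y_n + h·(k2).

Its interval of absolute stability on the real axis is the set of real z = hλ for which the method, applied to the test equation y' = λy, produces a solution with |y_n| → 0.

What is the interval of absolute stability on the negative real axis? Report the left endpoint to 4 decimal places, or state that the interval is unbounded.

(-2.2500, 0).

On y'=λy, z=hλ:
  k1=λy_n ⇒ h·k1=z·y_n;  k2=λ(1+4/9z)y_n ⇒ h·k2=z(1+4/9z)y_n
  y_{n+1}/y_n = 1 + z(1+4/9z) = 1 + z + 4/9z²
  ⇒ R(z) = 1 + z + 4/9z².

Need |R(x)|<1, x<0.
x=-0.38: |R|=0.6842
R=1: x+4/9x²=0 ⇒ x=−9/4=-2.2500; min R=1−1/(4·4/9)=0.4375>−1
Confirm numerically:
  x=-2.181: |R|=0.93312 <1
  x=-1.878: |R|=0.68950 <1
  x=-1.640: |R|=0.55538 <1
  x=-0.936: |R|=0.45338 <1
  x=-2.547: |R|=1.33620 >1
  x=-2.500: |R|=1.27778 >1
Interval (-2.2500, 0).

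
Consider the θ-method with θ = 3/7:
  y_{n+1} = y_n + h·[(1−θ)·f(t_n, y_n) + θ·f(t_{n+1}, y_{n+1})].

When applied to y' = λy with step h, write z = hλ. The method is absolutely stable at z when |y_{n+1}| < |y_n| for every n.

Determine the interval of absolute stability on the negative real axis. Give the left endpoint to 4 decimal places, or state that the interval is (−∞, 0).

(-14.0000, 0).

Test eqn y'=λy, z=hλ:
  y_{n+1} = y_n + z·[4/7·y_n + 3/7·y_{n+1}] ⇒ (1 − 3/7z)y_{n+1} = (1 + 4/7z)y_n
  so R(z) = (1 + 4/7z)/(1 − 3/7z).

Solve |R(x)|<1 on ℝ⁻.
x=-0.43: |R|=0.6369
R=−1: 1+4/7x = −1+3/7x ⇒ -1/7x=2 ⇒ x=2/(-1/7)=-14.0000
Confirm numerically:
  x=-7.957: |R|=0.80425 <1
  x=-6.132: |R|=0.69019 <1
  x=-6.004: |R|=0.68031 <1
  x=-14.414: |R|=1.00824 >1
  x=-14.404: |R|=1.00805 >1
  x=-14.357: |R|=1.00713 >1
Stable set (-14.0000, 0).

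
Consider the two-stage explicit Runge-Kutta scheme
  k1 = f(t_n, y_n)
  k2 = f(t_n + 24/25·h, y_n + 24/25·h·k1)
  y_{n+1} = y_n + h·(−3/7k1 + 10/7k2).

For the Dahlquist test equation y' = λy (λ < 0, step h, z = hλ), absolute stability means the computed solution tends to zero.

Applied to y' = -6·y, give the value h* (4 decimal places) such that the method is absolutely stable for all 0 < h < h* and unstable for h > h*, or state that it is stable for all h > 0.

(-0.7292,0); λ=-6 ⇒ h* = (35/48)/6 = 0.1215.

With y'=λy (z=hλ):
  k1=λy_n ⇒ h·k1=z·y_n;  k2=λ(1+24/25z)y_n ⇒ h·k2=z(1+24/25z)y_n
  y_{n+1}/y_n = 1 − 3/7z + 10/7z(1+24/25z) = 1 + z + 48/35z²
  ⇒ R(z) = 1 + z + 48/35z².

Boundary: |R(x)|=1, x<0.
x=-1.76: |R|=3.4881
R=1: x+48/35x²=0 ⇒ x=−35/48=-0.7292; min R=1−1/(4·48/35)=0.8177>−1
Confirm numerically:
  x=-0.641: |R|=0.92249 <1
  x=-0.336: |R|=0.81883 <1
  x=-0.319: |R|=0.82056 <1
  x=-0.310: |R|=0.82179 <1
  x=-1.320: |R|=2.06958 >1
  x=-1.216: |R|=1.81187 >1
  x=-0.786: |R|=1.06126 >1
Stable set (-0.7292, 0).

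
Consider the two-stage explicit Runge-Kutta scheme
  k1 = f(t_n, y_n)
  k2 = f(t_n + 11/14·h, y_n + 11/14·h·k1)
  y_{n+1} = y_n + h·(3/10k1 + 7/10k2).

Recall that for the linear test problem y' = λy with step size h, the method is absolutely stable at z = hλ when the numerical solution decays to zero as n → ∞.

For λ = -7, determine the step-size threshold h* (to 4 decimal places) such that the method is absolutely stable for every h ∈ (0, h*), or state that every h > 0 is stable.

On y'=λy, z=hλ:
  k1=λy_n ⇒ h·k1=z·y_n;  k2=λ(1+11/14z)y_n ⇒ h·k2=z(1+11/14z)y_n
  y_{n+1}/y_n = 1 + 3/10z + 7/10z(1+11/14z) = 1 + z + 11/20z²
  so R(z) = 1 + z + 11/20z².

Solve |R(x)|<1 on ℝ⁻.
x=-1.11: |R|=0.5677
R=1: x+11/20x²=0 ⇒ x=−20/11=-1.8182; min R=1−1/(4·11/20)=0.5455>−1
Confirm numerically:
  x=-1.735: |R|=0.92062 <1
  x=-1.639: |R|=0.83848 <1
  x=-1.199: |R|=0.59168 <1
  x=-0.807: |R|=0.55119 <1
  x=-2.372: |R|=1.72251 >1
  x=-2.307: |R|=1.62024 >1
  x=-2.008: |R|=1.20964 >1
So |R|<1 on (-1.8182, 0).

(-1.8182,0); λ=-7 ⇒ h* = (20/11)/7 = 0.2597.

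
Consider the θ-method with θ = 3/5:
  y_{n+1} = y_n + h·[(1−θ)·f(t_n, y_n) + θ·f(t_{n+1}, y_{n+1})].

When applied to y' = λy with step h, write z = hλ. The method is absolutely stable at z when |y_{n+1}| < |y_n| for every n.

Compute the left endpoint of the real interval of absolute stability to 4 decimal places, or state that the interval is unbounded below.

(−∞, 0) — no finite endpoint.

With y'=λy (z=hλ):
  y_{n+1} = y_n + z·[2/5·y_n + 3/5·y_{n+1}] ⇒ (1 − 3/5z)y_{n+1} = (1 + 2/5z)y_n
  ⇒ R(z) = (1 + 2/5z)/(1 − 3/5z).

Boundary: |R(x)|=1, x<0.
x=-1.39: |R|=0.2421
x=-2: |R|=0.0909
x=-10: |R|=0.4286
x=-100: |R|=0.6393
θ=3/5≥1/2 ⇒ |1+2/5x|<|1−3/5x| ∀x<0 ⇒ interval (−∞,0).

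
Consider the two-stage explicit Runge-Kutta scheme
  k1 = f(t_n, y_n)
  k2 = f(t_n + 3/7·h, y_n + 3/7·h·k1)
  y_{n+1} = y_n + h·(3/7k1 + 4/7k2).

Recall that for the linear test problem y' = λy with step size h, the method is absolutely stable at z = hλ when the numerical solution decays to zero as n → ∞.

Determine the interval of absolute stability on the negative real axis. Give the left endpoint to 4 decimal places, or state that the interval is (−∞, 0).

(-4.0833, 0).

Set f=λy, z=hλ:
  k1=λy_n ⇒ h·k1=z·y_n;  k2=λ(1+3/7z)y_n ⇒ h·k2=z(1+3/7z)y_n
  y_{n+1}/y_n = 1 + 3/7z + 4/7z(1+3/7z) = 1 + z + 12/49z²
  R(z) = 1 + z + 12/49z².

Boundary: |R(x)|=1, x<0.
x=-0.42: |R|=0.6232
R=1: x+12/49x²=0 ⇒ x=−49/12=-4.0833; min R=1−1/(4·12/49)=-0.0208>−1
Confirm numerically:
  x=-3.890: |R|=0.81582 <1
  x=-3.003: |R|=0.20549 <1
  x=-2.938: |R|=0.17592 <1
  x=-2.038: |R|=0.02083 <1
  x=-4.437: |R|=1.38430 >1
  x=-4.374: |R|=1.31136 >1
  x=-4.128: |R|=1.04516 >1
Stable set (-4.0833, 0).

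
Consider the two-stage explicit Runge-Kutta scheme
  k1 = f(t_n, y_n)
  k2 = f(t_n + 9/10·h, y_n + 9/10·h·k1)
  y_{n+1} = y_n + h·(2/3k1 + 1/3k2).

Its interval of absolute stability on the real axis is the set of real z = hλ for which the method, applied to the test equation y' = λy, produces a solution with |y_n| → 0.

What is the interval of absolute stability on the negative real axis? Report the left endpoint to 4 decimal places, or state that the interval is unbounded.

(-3.3333, 0).

Set f=λy, z=hλ:
  k1=λy_n ⇒ h·k1=z·y_n;  k2=λ(1+9/10z)y_n ⇒ h·k2=z(1+9/10z)y_n
  y_{n+1}/y_n = 1 + 2/3z + 1/3z(1+9/10z) = 1 + z + 3/10z²
  R(z) = 1 + z + 3/10z².

Boundary: |R(x)|=1, x<0.
x=-1.08: |R|=0.2699
R=1: x+3/10x²=0 ⇒ x=−10/3=-3.3333; min R=1−1/(4·3/10)=0.1667>−1
Confirm numerically:
  x=-3.137: |R|=0.81523 <1
  x=-3.081: |R|=0.76677 <1
  x=-3.078: |R|=0.76423 <1
  x=-2.923: |R|=0.64018 <1
  x=-3.812: |R|=1.54740 >1
  x=-3.753: |R|=1.47250 >1
  x=-3.657: |R|=1.35509 >1
Interval (-3.3333, 0).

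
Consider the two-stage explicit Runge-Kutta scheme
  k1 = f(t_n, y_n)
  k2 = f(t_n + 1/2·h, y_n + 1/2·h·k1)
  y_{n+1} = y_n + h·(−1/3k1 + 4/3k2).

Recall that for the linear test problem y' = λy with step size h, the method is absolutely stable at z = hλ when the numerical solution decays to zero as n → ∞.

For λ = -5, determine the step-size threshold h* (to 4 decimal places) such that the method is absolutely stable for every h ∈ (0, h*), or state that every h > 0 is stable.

(-1.5000,0); λ=-5 ⇒ h* = (3/2)/5 = 0.3000.

With y'=λy (z=hλ):
  k1=λy_n ⇒ h·k1=z·y_n;  k2=λ(1+1/2z)y_n ⇒ h·k2=z(1+1/2z)y_n
  y_{n+1}/y_n = 1 − 1/3z + 4/3z(1+1/2z) = 1 + z + 2/3z²
  ⇒ R(z) = 1 + z + 2/3z².

Need |R(x)|<1, x<0.
x=-0.37: |R|=0.7213
R=1: x+2/3x²=0 ⇒ x=−3/2=-1.5000; min R=1−1/(4·2/3)=0.6250>−1
Confirm numerically:
  x=-1.321: |R|=0.84236 <1
  x=-1.029: |R|=0.67689 <1
  x=-1.002: |R|=0.66734 <1
  x=-0.941: |R|=0.64932 <1
  x=-2.073: |R|=1.79189 >1
  x=-1.943: |R|=1.57383 >1
  x=-1.847: |R|=1.42727 >1
So |R|<1 on (-1.5000, 0).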